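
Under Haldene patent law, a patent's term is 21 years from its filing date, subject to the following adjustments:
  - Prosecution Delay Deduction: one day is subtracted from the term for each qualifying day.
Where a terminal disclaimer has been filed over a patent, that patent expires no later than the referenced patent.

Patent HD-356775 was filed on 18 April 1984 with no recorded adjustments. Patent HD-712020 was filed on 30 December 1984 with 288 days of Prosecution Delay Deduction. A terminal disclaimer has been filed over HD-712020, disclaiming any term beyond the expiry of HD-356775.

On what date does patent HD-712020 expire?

2005-03-17

Natural term of HD-712020:
  Base: filing + 21 years → 30 December 2005.
  Prosecution Delay Deduction: −288 days → 17 March 2005.
Expiry of referenced patent HD-356775:
  Base: filing + 21 years → 18 April 2005.
Terminal disclaimer: HD-712020 expires on the earlier of 17 March 2005 and 18 April 2005.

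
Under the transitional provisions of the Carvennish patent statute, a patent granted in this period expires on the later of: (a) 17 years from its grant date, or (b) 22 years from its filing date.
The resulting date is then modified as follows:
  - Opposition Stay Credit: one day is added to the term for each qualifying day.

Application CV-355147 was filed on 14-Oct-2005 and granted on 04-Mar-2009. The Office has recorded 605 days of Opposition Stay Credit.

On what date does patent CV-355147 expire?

(a) grant + 17 years → 4 March 2026.
(b) filing + 22 years → 14 October 2027.
Later of the two: 14 October 2027.
Opposition Stay Credit: +605 days → 10 June 2029.

June 10, 2029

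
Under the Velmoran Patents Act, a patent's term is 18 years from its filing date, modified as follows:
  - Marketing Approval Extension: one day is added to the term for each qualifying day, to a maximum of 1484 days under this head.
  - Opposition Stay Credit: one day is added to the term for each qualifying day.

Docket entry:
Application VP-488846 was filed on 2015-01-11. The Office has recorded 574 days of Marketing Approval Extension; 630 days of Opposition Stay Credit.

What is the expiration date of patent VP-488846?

April 29, 2036

Base term: filing date + 18 years → 11 January 2033.
Marketing Approval Extension: 574 days (within the 1484-day cap) → +574 days → 8 August 2034.
Opposition Stay Credit: +630 days → 29 April 2036.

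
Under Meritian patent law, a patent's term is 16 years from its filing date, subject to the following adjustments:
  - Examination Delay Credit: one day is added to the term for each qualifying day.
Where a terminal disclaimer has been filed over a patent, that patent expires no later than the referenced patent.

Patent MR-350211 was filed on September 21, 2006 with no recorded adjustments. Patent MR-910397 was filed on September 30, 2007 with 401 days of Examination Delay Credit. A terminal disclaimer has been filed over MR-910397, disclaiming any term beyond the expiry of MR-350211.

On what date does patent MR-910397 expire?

2022-09-21

Natural term of MR-910397:
  Base: filing + 16 years → 30 September 2023.
  Examination Delay Credit: +401 days → 4 November 2024.
Expiry of referenced patent MR-350211:
  Base: filing + 16 years → 21 September 2022.
Terminal disclaimer: MR-910397 expires on the earlier of 4 November 2024 and 21 September 2022.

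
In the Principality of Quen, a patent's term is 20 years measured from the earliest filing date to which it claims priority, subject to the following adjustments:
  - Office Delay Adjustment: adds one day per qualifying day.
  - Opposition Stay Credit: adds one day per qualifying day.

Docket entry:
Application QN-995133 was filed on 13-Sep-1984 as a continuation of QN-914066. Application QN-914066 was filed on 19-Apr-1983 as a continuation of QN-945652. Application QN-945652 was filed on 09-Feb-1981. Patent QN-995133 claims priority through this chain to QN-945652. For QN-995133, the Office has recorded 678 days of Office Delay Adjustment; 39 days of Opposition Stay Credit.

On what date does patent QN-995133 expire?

2003-01-27

Earliest priority filing: 9 February 1981.
Base term: 9 February 1981 + 20 years → 9 February 2001.
Office Delay Adjustment: +678 days → 19 December 2002.
Opposition Stay Credit: +39 days → 27 January 2003.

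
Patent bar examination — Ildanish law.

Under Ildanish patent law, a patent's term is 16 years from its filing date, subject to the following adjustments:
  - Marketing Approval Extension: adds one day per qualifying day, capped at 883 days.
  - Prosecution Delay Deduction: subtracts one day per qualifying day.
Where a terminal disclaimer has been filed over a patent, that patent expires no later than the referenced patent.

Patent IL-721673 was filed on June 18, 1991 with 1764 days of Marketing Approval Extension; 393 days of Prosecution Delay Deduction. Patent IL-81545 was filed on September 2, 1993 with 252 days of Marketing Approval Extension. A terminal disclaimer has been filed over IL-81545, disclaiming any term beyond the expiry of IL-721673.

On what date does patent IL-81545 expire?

2008-10-20

Natural term of IL-81545:
  Base: filing + 16 years → 2 September 2009.
  Marketing Approval Extension: 252 days (within the 883-day cap) → +252 days → 12 May 2010.
Expiry of referenced patent IL-721673:
  Base: filing + 16 years → 18 June 2007.
  Marketing Approval Extension: 1764 days claimed exceeds the 883-day cap, so +883 days → 17 November 2009.
  Prosecution Delay Deduction: −393 days → 20 October 2008.
Terminal disclaimer: IL-81545 expires on the earlier of 12 May 2010 and 20 October 2008.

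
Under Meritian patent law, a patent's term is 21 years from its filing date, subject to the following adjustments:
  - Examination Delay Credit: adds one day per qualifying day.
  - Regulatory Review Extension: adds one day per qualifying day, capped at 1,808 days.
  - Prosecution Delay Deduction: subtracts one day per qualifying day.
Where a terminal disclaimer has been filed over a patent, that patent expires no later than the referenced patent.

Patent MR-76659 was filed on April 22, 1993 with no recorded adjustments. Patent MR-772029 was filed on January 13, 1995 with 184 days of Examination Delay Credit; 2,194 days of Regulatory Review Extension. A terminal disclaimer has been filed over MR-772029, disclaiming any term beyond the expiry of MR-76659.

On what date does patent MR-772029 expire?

2014-04-22

Natural term of MR-772029:
  Base: filing + 21 years → 13 January 2016.
  Examination Delay Credit: +184 days → 15 July 2016.
  Regulatory Review Extension: 2194 days claimed exceeds the 1808-day cap, so +1808 days → 27 June 2021.
Expiry of referenced patent MR-76659:
  Base: filing + 21 years → 22 April 2014.
Terminal disclaimer: MR-772029 expires on the earlier of 27 June 2021 and 22 April 2014.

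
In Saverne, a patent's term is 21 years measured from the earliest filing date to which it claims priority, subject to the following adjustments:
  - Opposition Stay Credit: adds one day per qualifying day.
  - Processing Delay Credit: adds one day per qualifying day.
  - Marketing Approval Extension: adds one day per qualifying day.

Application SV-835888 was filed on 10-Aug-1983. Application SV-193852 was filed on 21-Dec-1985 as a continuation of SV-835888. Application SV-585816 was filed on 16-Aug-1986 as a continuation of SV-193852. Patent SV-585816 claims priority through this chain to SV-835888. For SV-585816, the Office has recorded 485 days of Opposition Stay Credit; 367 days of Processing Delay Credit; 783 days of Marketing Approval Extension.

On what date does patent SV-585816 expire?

January 31, 2009

Earliest priority filing: 10 August 1983.
Base term: 10 August 1983 + 21 years → 10 August 2004.
Opposition Stay Credit: +485 days → 8 December 2005.
Processing Delay Credit: +367 days → 10 December 2006.
Marketing Approval Extension: +783 days → 31 January 2009.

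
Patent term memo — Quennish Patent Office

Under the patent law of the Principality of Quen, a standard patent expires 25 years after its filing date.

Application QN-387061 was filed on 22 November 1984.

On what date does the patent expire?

November 22, 2009

Filing date + 25 years → 22 November 2009.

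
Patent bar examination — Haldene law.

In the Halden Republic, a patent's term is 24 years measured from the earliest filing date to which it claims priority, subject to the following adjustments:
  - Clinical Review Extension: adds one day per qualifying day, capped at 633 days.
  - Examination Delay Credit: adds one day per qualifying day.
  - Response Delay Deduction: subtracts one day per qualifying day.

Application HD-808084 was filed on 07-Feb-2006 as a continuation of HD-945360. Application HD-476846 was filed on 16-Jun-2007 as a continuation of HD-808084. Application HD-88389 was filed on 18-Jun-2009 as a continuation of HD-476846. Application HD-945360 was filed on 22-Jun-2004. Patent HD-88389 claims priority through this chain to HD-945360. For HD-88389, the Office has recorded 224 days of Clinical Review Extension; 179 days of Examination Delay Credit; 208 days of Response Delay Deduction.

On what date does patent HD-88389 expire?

January 3, 2029

Earliest priority filing: 22 June 2004.
Base term: 22 June 2004 + 24 years → 22 June 2028.
Clinical Review Extension: 224 days (within the 633-day cap) → +224 days → 1 February 2029.
Examination Delay Credit: +179 days → 30 July 2029.
Response Delay Deduction: −208 days → 3 January 2029.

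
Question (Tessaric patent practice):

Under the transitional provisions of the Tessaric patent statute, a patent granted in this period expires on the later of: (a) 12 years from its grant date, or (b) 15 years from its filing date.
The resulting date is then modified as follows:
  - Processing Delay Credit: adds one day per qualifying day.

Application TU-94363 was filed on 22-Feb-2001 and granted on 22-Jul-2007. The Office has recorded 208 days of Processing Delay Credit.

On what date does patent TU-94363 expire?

2020-02-15

(a) grant + 12 years → 22 July 2019.
(b) filing + 15 years → 22 February 2016.
Later of the two: 22 July 2019.
Processing Delay Credit: +208 days → 15 February 2020.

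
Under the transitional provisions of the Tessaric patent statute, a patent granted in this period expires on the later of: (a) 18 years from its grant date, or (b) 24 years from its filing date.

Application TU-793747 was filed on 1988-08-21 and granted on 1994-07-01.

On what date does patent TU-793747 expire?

(a) grant + 18 years → 1 July 2012.
(b) filing + 24 years → 21 August 2012.
Later of the two: 21 August 2012.

August 21, 2012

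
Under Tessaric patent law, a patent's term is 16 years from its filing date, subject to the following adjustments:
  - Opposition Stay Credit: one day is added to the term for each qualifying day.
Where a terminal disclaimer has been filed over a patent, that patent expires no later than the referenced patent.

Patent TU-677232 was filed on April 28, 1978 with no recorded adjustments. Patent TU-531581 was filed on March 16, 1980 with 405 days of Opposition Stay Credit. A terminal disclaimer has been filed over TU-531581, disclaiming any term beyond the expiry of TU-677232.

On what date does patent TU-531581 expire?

1994-04-28

Natural term of TU-531581:
  Base: filing + 16 years → 16 March 1996.
  Opposition Stay Credit: +405 days → 25 April 1997.
Expiry of referenced patent TU-677232:
  Base: filing + 16 years → 28 April 1994.
Terminal disclaimer: TU-531581 expires on the earlier of 25 April 1997 and 28 April 1994.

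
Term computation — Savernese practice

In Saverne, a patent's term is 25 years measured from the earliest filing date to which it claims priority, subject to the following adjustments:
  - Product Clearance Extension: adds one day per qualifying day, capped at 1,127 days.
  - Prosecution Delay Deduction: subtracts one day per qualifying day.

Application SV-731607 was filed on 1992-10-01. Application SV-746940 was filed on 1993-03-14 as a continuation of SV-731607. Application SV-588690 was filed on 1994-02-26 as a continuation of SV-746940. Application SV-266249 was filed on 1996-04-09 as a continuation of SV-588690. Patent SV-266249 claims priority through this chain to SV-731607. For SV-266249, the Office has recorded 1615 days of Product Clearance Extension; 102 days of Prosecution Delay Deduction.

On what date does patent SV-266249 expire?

Earliest priority filing: 1 October 1992.
Base term: 1 October 1992 + 25 years → 1 October 2017.
Product Clearance Extension: 1615 days claimed exceeds the 1127-day cap, so +1127 days → 1 November 2020.
Prosecution Delay Deduction: −102 days → 22 July 2020.

2020-07-22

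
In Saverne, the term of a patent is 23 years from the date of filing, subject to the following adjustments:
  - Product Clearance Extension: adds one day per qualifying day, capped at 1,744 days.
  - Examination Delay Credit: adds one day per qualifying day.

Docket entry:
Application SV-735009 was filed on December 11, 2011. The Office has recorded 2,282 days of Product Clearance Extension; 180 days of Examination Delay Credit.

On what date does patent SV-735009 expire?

Base term: filing date + 23 years → 11 December 2034.
Product Clearance Extension: 2282 days claimed exceeds the 1744-day cap, so +1744 days → 20 September 2039.
Examination Delay Credit: +180 days → 18 March 2040.

March 18, 2040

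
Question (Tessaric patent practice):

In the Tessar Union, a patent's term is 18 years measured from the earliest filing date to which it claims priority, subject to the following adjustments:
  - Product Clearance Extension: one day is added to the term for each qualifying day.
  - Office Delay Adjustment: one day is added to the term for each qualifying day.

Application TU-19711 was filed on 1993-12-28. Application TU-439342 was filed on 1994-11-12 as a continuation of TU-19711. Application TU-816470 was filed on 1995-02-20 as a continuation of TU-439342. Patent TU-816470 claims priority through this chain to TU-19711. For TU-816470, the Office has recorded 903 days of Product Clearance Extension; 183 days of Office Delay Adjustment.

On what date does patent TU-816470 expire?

2014-12-18

Earliest priority filing: 28 December 1993.
Base term: 28 December 1993 + 18 years → 28 December 2011.
Product Clearance Extension: +903 days → 18 June 2014.
Office Delay Adjustment: +183 days → 18 December 2014.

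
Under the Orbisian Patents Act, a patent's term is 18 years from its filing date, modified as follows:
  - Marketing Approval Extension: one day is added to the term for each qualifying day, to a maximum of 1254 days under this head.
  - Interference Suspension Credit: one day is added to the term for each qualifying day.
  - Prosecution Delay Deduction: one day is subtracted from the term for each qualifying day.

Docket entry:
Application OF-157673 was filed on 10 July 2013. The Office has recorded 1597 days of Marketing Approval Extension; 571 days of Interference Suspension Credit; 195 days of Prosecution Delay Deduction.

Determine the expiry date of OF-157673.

Base term: filing date + 18 years → 10 July 2031.
Marketing Approval Extension: 1597 days claimed exceeds the 1254-day cap, so +1254 days → 15 December 2034.
Interference Suspension Credit: +571 days → 8 July 2036.
Prosecution Delay Deduction: −195 days → 26 December 2035.

2035-12-26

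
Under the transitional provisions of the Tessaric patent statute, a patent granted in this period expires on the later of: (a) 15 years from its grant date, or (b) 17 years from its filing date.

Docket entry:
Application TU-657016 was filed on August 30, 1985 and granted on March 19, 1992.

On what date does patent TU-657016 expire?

(a) grant + 15 years → 19 March 2007.
(b) filing + 17 years → 30 August 2002.
Later of the two: 19 March 2007.

March 19, 2007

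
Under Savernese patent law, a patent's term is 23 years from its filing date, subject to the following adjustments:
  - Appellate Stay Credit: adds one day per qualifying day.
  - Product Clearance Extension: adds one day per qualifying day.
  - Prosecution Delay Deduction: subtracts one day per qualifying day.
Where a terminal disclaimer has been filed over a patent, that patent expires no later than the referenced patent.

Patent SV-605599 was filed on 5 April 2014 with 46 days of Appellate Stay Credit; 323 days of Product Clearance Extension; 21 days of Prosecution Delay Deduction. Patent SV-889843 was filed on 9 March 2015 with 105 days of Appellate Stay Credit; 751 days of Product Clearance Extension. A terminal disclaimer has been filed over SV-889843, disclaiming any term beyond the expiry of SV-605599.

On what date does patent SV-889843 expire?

2038-03-19

Natural term of SV-889843:
  Base: filing + 23 years → 9 March 2038.
  Appellate Stay Credit: +105 days → 22 June 2038.
  Product Clearance Extension: +751 days → 12 July 2040.
Expiry of referenced patent SV-605599:
  Base: filing + 23 years → 5 April 2037.
  Appellate Stay Credit: +46 days → 21 May 2037.
  Product Clearance Extension: +323 days → 9 April 2038.
  Prosecution Delay Deduction: −21 days → 19 March 2038.
Terminal disclaimer: SV-889843 expires on the earlier of 12 July 2040 and 19 March 2038.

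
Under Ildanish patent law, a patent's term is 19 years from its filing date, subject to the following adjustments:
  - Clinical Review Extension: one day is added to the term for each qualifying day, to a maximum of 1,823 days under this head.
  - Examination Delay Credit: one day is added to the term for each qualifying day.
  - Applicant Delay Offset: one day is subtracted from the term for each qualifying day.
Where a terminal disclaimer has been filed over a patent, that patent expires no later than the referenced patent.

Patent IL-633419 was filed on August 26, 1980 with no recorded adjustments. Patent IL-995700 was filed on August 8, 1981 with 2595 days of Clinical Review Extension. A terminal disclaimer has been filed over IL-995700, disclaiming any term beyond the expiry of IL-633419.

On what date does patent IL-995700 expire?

Natural term of IL-995700:
  Base: filing + 19 years → 8 August 2000.
  Clinical Review Extension: 2595 days claimed exceeds the 1823-day cap, so +1823 days → 5 August 2005.
Expiry of referenced patent IL-633419:
  Base: filing + 19 years → 26 August 1999.
Terminal disclaimer: IL-995700 expires on the earlier of 5 August 2005 and 26 August 1999.

1999-08-26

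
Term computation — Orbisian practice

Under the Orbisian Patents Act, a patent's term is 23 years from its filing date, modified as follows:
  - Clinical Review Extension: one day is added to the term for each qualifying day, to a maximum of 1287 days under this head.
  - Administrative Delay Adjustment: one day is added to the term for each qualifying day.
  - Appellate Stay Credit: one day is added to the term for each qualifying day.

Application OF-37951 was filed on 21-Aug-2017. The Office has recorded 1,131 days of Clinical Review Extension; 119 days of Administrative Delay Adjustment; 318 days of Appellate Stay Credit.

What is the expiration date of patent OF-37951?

Base term: filing date + 23 years → 21 August 2040.
Clinical Review Extension: 1131 days (within the 1287-day cap) → +1131 days → 26 September 2043.
Administrative Delay Adjustment: +119 days → 23 January 2044.
Appellate Stay Credit: +318 days → 6 December 2044.

2044-12-06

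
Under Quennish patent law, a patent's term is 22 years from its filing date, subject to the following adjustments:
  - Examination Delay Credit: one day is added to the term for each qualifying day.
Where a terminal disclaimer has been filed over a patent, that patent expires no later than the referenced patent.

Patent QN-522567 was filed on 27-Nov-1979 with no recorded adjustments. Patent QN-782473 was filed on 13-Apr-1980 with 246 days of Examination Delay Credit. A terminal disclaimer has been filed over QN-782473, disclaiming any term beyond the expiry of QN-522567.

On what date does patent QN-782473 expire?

Natural term of QN-782473:
  Base: filing + 22 years → 13 April 2002.
  Examination Delay Credit: +246 days → 15 December 2002.
Expiry of referenced patent QN-522567:
  Base: filing + 22 years → 27 November 2001.
Terminal disclaimer: QN-782473 expires on the earlier of 15 December 2002 and 27 November 2001.

November 27, 2001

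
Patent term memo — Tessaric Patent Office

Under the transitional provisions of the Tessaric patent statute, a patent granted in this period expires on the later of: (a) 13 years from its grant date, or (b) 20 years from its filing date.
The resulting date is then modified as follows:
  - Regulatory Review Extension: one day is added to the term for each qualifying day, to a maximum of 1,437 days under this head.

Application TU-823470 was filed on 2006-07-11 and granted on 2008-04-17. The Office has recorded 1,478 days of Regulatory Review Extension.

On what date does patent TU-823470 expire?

June 17, 2030

(a) grant + 13 years → 17 April 2021.
(b) filing + 20 years → 11 July 2026.
Later of the two: 11 July 2026.
Regulatory Review Extension: 1478 days claimed exceeds the 1437-day cap, so +1437 days → 17 June 2030.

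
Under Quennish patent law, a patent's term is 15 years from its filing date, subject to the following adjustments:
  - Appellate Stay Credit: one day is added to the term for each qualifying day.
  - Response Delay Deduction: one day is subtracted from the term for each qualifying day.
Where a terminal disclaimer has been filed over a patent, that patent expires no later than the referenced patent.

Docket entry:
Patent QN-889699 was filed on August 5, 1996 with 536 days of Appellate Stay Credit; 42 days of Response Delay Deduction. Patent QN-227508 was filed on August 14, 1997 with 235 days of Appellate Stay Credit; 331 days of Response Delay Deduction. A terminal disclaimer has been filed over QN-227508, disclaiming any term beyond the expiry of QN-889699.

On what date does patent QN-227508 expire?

Natural term of QN-227508:
  Base: filing + 15 years → 14 August 2012.
  Appellate Stay Credit: +235 days → 6 April 2013.
  Response Delay Deduction: −331 days → 10 May 2012.
Expiry of referenced patent QN-889699:
  Base: filing + 15 years → 5 August 2011.
  Appellate Stay Credit: +536 days → 22 January 2013.
  Response Delay Deduction: −42 days → 11 December 2012.
Terminal disclaimer: QN-227508 expires on the earlier of 10 May 2012 and 11 December 2012.

May 10, 2012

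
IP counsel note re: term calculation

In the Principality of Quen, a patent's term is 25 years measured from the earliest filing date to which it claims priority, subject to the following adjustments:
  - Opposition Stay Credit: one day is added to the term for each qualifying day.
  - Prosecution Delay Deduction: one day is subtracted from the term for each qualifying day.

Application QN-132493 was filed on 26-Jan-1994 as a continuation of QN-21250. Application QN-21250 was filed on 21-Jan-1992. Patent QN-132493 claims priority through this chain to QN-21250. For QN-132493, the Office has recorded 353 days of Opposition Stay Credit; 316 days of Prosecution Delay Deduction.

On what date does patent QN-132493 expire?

Earliest priority filing: 21 January 1992.
Base term: 21 January 1992 + 25 years → 21 January 2017.
Opposition Stay Credit: +353 days → 9 January 2018.
Prosecution Delay Deduction: −316 days → 27 February 2017.

February 27, 2017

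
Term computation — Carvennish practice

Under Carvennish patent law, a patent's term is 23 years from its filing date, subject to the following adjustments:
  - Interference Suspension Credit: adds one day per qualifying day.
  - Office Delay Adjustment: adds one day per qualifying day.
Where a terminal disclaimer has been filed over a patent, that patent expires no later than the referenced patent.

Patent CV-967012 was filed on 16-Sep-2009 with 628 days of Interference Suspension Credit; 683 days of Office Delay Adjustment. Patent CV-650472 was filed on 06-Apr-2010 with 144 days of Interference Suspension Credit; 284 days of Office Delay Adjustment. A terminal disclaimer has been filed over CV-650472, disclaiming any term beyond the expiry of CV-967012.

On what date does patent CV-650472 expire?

Natural term of CV-650472:
  Base: filing + 23 years → 6 April 2033.
  Interference Suspension Credit: +144 days → 28 August 2033.
  Office Delay Adjustment: +284 days → 8 June 2034.
Expiry of referenced patent CV-967012:
  Base: filing + 23 years → 16 September 2032.
  Interference Suspension Credit: +628 days → 6 June 2034.
  Office Delay Adjustment: +683 days → 19 April 2036.
Terminal disclaimer: CV-650472 expires on the earlier of 8 June 2034 and 19 April 2036.

June 8, 2034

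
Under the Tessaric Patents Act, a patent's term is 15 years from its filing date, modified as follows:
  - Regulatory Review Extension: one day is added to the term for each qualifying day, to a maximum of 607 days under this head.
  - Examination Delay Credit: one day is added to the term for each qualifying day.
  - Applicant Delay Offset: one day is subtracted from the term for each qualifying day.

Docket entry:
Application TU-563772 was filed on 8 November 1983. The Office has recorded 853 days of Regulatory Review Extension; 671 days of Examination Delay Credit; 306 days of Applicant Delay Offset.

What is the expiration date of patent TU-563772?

Base term: filing date + 15 years → 8 November 1998.
Regulatory Review Extension: 853 days claimed exceeds the 607-day cap, so +607 days → 7 July 2000.
Examination Delay Credit: +671 days → 9 May 2002.
Applicant Delay Offset: −306 days → 7 July 2001.

July 7, 2001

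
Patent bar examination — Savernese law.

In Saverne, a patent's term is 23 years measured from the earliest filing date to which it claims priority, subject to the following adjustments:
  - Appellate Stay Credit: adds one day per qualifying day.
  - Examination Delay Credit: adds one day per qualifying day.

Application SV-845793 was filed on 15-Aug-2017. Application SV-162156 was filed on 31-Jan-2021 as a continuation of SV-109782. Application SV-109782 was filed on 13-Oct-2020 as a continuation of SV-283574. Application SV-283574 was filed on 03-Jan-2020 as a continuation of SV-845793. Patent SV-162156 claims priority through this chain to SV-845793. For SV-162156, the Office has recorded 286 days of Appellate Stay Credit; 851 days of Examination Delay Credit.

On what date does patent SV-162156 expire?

Earliest priority filing: 15 August 2017.
Base term: 15 August 2017 + 23 years → 15 August 2040.
Appellate Stay Credit: +286 days → 28 May 2041.
Examination Delay Credit: +851 days → 26 September 2043.

2043-09-26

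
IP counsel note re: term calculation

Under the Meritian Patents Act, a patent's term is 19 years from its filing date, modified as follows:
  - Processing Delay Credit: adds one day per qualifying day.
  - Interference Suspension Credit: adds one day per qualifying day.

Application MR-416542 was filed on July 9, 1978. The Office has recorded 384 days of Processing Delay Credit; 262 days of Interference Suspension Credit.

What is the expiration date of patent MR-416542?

Base term: filing date + 19 years → 9 July 1997.
Processing Delay Credit: +384 days → 28 July 1998.
Interference Suspension Credit: +262 days → 16 April 1999.

1999-04-16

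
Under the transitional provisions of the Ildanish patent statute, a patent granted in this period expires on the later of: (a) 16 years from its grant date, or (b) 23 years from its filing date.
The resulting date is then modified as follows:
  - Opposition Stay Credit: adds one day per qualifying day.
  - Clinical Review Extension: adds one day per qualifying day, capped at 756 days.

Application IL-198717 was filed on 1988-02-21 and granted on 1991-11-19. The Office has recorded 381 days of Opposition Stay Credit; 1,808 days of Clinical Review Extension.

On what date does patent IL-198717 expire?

2014-04-03

(a) grant + 16 years → 19 November 2007.
(b) filing + 23 years → 21 February 2011.
Later of the two: 21 February 2011.
Opposition Stay Credit: +381 days → 8 March 2012.
Clinical Review Extension: 1808 days claimed exceeds the 756-day cap, so +756 days → 3 April 2014.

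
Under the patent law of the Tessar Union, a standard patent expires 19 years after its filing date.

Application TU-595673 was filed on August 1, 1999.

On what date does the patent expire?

August 1, 2018

Filing date + 19 years → 1 August 2018.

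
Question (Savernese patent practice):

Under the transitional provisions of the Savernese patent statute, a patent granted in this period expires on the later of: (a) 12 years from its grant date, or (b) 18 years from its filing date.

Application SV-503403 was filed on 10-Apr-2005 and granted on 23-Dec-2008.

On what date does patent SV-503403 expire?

April 10, 2023

(a) grant + 12 years → 23 December 2020.
(b) filing + 18 years → 10 April 2023.
Later of the two: 10 April 2023.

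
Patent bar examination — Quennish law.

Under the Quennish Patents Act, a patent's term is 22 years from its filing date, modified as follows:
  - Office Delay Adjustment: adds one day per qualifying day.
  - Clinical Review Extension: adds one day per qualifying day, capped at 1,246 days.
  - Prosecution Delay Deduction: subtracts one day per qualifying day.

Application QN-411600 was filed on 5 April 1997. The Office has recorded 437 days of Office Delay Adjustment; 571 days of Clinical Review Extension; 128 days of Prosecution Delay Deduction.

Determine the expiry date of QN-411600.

2021-09-01

Base term: filing date + 22 years → 5 April 2019.
Office Delay Adjustment: +437 days → 15 June 2020.
Clinical Review Extension: 571 days (within the 1246-day cap) → +571 days → 7 January 2022.
Prosecution Delay Deduction: −128 days → 1 September 2021.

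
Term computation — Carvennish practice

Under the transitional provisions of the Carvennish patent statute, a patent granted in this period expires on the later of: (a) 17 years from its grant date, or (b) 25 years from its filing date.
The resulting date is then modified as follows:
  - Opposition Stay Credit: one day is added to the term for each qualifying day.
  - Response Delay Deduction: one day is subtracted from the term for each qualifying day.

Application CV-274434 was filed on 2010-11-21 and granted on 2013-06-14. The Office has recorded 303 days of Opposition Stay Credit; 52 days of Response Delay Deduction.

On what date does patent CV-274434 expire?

(a) grant + 17 years → 14 June 2030.
(b) filing + 25 years → 21 November 2035.
Later of the two: 21 November 2035.
Opposition Stay Credit: +303 days → 19 September 2036.
Response Delay Deduction: −52 days → 29 July 2036.

2036-07-29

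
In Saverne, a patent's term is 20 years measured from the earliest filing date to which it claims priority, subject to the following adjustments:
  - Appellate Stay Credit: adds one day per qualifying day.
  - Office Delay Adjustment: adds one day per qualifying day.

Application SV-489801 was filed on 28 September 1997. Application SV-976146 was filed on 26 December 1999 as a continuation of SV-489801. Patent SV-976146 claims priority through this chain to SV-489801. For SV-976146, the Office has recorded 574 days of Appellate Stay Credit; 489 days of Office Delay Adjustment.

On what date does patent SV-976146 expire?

Earliest priority filing: 28 September 1997.
Base term: 28 September 1997 + 20 years → 28 September 2017.
Appellate Stay Credit: +574 days → 25 April 2019.
Office Delay Adjustment: +489 days → 26 August 2020.

2020-08-26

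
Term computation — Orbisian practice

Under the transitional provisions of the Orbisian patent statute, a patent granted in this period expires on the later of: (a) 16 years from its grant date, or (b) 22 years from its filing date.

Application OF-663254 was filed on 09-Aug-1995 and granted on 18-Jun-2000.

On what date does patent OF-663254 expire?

2017-08-09

(a) grant + 16 years → 18 June 2016.
(b) filing + 22 years → 9 August 2017.
Later of the two: 9 August 2017.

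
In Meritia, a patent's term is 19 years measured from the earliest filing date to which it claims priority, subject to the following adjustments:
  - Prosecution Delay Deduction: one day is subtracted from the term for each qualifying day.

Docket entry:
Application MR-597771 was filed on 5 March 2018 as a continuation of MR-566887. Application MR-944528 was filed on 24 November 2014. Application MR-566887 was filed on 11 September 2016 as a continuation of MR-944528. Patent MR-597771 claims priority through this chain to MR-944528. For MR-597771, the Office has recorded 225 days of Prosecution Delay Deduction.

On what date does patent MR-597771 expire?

2033-04-13

Earliest priority filing: 24 November 2014.
Base term: 24 November 2014 + 19 years → 24 November 2033.
Prosecution Delay Deduction: −225 days → 13 April 2033.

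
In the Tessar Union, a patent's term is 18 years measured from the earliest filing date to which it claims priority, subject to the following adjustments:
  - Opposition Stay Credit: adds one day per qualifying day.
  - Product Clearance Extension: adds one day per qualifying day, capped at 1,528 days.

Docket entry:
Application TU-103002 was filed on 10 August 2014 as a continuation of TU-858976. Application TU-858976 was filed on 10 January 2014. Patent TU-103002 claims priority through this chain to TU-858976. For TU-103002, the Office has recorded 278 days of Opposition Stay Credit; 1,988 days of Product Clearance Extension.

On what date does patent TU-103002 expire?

2036-12-20

Earliest priority filing: 10 January 2014.
Base term: 10 January 2014 + 18 years → 10 January 2032.
Opposition Stay Credit: +278 days → 14 October 2032.
Product Clearance Extension: 1988 days claimed exceeds the 1528-day cap, so +1528 days → 20 December 2036.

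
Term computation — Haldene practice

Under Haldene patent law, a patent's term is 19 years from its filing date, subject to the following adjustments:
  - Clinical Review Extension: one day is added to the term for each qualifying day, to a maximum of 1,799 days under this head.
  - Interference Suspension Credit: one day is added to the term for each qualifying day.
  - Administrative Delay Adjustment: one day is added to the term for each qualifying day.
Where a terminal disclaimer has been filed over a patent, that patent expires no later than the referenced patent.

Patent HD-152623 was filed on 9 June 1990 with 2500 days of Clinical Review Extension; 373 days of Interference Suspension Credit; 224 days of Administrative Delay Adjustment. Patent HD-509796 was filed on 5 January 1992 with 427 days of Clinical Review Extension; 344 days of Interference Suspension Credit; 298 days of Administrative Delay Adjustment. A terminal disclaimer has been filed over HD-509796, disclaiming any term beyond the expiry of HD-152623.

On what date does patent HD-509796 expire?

Natural term of HD-509796:
  Base: filing + 19 years → 5 January 2011.
  Clinical Review Extension: 427 days (within the 1799-day cap) → +427 days → 7 March 2012.
  Interference Suspension Credit: +344 days → 14 February 2013.
  Administrative Delay Adjustment: +298 days → 9 December 2013.
Expiry of referenced patent HD-152623:
  Base: filing + 19 years → 9 June 2009.
  Clinical Review Extension: 2500 days claimed exceeds the 1799-day cap, so +1799 days → 13 May 2014.
  Interference Suspension Credit: +373 days → 21 May 2015.
  Administrative Delay Adjustment: +224 days → 31 December 2015.
Terminal disclaimer: HD-509796 expires on the earlier of 9 December 2013 and 31 December 2015.

December 9, 2013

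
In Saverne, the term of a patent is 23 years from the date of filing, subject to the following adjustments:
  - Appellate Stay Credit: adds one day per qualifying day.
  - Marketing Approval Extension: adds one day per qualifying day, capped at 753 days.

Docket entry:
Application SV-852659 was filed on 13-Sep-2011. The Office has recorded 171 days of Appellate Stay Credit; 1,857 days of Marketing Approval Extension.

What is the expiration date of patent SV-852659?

March 25, 2037

Base term: filing date + 23 years → 13 September 2034.
Appellate Stay Credit: +171 days → 3 March 2035.
Marketing Approval Extension: 1857 days claimed exceeds the 753-day cap, so +753 days → 25 March 2037.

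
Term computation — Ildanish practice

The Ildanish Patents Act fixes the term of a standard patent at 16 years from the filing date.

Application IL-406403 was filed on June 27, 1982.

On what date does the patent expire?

1998-06-27

Filing date + 16 years → 27 June 1998.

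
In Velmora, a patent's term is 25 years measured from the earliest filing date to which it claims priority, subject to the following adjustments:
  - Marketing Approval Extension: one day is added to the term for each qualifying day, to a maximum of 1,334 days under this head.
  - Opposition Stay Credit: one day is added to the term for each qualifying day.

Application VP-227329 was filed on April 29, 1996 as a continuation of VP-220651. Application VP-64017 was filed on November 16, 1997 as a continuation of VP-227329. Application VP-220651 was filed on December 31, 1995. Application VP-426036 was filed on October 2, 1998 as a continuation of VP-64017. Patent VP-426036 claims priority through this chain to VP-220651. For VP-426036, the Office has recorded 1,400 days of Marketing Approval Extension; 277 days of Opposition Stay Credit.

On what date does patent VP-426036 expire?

Earliest priority filing: 31 December 1995.
Base term: 31 December 1995 + 25 years → 31 December 2020.
Marketing Approval Extension: 1400 days claimed exceeds the 1334-day cap, so +1334 days → 26 August 2024.
Opposition Stay Credit: +277 days → 30 May 2025.

2025-05-30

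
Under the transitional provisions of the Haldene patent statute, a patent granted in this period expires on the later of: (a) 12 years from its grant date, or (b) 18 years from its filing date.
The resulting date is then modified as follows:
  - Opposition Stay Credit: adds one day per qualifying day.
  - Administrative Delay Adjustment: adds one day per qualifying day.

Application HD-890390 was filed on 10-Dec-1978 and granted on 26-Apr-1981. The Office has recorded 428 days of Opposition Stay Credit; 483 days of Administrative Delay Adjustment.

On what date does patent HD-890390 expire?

(a) grant + 12 years → 26 April 1993.
(b) filing + 18 years → 10 December 1996.
Later of the two: 10 December 1996.
Opposition Stay Credit: +428 days → 11 February 1998.
Administrative Delay Adjustment: +483 days → 9 June 1999.

1999-06-09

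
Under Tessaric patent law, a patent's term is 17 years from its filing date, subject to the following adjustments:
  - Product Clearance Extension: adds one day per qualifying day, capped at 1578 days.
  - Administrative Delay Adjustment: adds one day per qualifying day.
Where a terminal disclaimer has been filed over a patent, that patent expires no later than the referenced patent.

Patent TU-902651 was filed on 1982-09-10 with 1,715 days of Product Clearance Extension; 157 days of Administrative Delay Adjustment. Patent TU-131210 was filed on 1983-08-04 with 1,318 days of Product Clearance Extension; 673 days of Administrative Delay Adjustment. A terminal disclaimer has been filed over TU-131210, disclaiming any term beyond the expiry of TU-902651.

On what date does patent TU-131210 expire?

2004-06-10

Natural term of TU-131210:
  Base: filing + 17 years → 4 August 2000.
  Product Clearance Extension: 1318 days (within the 1578-day cap) → +1318 days → 14 March 2004.
  Administrative Delay Adjustment: +673 days → 16 January 2006.
Expiry of referenced patent TU-902651:
  Base: filing + 17 years → 10 September 1999.
  Product Clearance Extension: 1715 days claimed exceeds the 1578-day cap, so +1578 days → 5 January 2004.
  Administrative Delay Adjustment: +157 days → 10 June 2004.
Terminal disclaimer: TU-131210 expires on the earlier of 16 January 2006 and 10 June 2004.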